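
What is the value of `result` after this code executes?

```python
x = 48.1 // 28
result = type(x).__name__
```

x is float; result = 'float'

'float'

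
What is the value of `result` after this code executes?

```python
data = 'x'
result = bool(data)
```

data = 'x'; result = True

True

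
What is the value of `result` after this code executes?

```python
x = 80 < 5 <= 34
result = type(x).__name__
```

x is bool; result = 'bool'

'bool'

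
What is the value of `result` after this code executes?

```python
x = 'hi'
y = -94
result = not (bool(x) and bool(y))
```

x = 'hi'; y = -94; result = False

False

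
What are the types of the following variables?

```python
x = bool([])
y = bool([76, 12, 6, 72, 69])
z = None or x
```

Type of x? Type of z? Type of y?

bool() returns bool; None or bool returns the bool; bool() returns bool

bool, bool, bool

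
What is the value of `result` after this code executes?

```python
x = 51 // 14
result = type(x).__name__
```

x is int; result = 'int'

'int'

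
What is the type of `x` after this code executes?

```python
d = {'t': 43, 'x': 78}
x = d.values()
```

.values() returns dict_values view

dict_values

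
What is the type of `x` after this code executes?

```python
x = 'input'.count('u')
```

str.count() returns int

int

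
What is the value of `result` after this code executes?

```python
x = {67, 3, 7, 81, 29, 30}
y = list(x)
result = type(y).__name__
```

x is set; y is list; result = 'list'

'list'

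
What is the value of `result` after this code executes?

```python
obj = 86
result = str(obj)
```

obj = 86; result = '86'

'86'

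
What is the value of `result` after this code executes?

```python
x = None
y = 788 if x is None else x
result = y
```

x = None; y = 788; result = 788

788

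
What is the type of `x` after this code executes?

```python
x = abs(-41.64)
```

abs() of float returns float

float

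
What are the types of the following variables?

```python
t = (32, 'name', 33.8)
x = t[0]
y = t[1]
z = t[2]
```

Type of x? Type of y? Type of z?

tuple[0] is int; tuple[1] is str; tuple[2] is float

int, str, float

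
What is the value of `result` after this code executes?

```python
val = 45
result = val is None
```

val = 45; result = False

False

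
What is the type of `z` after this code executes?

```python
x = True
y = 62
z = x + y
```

bool + int = int (bool is subclass of int)

int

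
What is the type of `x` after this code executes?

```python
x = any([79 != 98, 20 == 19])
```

any() returns bool

bool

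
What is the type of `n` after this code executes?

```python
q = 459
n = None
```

None has type NoneType

NoneType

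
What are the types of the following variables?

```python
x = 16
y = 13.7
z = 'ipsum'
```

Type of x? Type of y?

x is assigned a bare integer (no decimal point), so it is an int; y is assigned a number with a decimal point, so it is a float

int, float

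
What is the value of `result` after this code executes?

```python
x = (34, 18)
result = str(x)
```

x = (34, 18); result = '(34, 18)'

'(34, 18)'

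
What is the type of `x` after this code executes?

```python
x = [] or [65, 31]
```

'or' returns first truthy value (list)

list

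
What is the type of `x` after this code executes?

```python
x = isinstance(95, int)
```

isinstance() returns bool

bool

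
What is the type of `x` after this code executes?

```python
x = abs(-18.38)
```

abs() of float returns float

float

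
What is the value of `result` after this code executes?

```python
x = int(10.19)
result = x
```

x = 10; result = 10

10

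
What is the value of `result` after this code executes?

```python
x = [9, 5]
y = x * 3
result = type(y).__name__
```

x is list; y is list; result = 'list'

'list'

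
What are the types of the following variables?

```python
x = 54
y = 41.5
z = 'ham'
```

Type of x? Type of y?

x is assigned a bare integer (no decimal point), so it is an int; y is assigned a number with a decimal point, so it is a float

int, float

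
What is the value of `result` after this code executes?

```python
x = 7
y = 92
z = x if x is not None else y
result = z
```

x = 7; y = 92; z = 7; result = 7

7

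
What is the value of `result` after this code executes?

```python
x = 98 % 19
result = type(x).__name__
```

x is int; result = 'int'

'int'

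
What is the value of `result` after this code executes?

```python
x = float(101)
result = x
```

x = 101.0; result = 101.0

101.0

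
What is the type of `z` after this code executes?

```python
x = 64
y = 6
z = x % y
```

int % int = int

int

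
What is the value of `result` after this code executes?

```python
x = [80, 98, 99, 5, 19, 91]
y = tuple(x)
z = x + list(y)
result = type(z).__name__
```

x is list; y is tuple; z is list; result = 'list'

'list'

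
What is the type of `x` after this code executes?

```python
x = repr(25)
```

repr() returns str

str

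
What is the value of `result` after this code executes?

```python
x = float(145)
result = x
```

x = 145.0; result = 145.0

145.0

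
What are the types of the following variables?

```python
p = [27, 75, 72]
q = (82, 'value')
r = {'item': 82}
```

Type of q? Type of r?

q is assigned a tuple (parenthesized, comma-separated values); r is assigned a dict literal ({key: value})

tuple, dict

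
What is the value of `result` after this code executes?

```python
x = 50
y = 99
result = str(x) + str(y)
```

x = 50; y = 99; result = '5099'

'5099'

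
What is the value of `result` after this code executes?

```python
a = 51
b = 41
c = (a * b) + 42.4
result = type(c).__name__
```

a is int; b is int; c is float; result = 'float'

'float'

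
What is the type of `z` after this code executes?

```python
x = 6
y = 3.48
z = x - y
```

int - float = float

float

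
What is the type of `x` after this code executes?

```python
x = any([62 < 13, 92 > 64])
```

any() returns bool

bool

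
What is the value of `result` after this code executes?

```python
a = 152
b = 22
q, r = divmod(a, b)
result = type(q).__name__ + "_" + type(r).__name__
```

a is int; b is int; q is int; r is int; result = 'int_int'

'int_int'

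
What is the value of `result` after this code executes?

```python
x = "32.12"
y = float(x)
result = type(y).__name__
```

x is str; y is float; result = 'float'

'float'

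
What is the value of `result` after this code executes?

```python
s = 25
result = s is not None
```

s = 25; result = True

True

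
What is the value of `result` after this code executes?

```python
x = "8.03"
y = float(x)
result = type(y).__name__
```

x is str; y is float; result = 'float'

'float'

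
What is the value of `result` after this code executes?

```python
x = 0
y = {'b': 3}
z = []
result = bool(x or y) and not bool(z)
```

x = 0; y = {'b': 3}; z = []; result = True

True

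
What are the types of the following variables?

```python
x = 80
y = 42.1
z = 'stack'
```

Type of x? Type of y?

x is assigned a bare integer (no decimal point), so it is an int; y is assigned a number with a decimal point, so it is a float

int, float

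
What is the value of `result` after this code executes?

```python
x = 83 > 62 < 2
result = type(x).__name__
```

x is bool; result = 'bool'

'bool'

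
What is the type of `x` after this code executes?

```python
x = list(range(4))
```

list(range()) returns list

list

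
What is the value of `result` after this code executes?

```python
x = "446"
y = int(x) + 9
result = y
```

x = '446'; y = 455; result = 455

455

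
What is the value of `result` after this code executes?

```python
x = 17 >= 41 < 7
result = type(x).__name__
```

x is bool; result = 'bool'

'bool'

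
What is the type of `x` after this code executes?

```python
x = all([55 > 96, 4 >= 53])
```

all() returns bool

bool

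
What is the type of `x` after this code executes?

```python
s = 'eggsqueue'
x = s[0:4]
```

Slicing a str returns str

str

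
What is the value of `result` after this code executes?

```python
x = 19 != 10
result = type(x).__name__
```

x is bool; result = 'bool'

'bool'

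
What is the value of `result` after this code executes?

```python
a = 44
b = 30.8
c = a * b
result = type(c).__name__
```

a is int; b is float; c is float; result = 'float'

'float'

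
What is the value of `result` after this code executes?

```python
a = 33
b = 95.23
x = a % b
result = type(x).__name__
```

a is int; b is float; x is float; result = 'float'

'float'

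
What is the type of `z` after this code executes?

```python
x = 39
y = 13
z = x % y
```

int % int = int

int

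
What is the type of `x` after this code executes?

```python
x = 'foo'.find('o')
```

str.find() returns int index

int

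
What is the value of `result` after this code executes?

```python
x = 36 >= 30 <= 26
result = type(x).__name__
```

x is bool; result = 'bool'

'bool'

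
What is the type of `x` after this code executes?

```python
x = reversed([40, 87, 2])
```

reversed() on a list returns list_reverseiterator

list_reverseiterator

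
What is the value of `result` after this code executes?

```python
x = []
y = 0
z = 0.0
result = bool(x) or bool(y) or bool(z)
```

x = []; y = 0; z = 0.0; result = False

False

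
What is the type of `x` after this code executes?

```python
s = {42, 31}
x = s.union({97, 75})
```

set.union() returns a new set

set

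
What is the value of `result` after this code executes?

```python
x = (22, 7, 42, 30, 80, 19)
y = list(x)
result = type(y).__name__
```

x is tuple; y is list; result = 'list'

'list'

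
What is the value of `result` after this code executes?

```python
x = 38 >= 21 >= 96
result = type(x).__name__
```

x is bool; result = 'bool'

'bool'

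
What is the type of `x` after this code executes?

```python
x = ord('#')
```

ord() returns int (code point)

int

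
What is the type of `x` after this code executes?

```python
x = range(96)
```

range() returns a range object

range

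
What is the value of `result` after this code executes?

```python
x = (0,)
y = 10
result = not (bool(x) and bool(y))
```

x = (0,); y = 10; result = False

False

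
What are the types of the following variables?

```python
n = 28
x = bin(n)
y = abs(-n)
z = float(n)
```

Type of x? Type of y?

bin() returns str; abs() of int returns int

str, int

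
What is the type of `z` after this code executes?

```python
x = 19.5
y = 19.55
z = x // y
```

float // float = float

float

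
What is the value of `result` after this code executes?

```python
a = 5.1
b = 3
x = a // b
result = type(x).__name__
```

a is float; b is int; x is float; result = 'float'

'float'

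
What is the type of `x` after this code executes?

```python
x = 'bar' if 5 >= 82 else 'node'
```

Both branches of conditional are str

str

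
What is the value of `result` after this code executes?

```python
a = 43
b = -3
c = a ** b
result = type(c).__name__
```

a is int; b is int; c is float; result = 'float'

'float'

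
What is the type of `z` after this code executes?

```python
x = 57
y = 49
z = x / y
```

int / int = float

float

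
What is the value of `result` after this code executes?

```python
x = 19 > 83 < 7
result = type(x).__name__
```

x is bool; result = 'bool'

'bool'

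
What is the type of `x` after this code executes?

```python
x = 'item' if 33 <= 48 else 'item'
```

Both branches of conditional are str

str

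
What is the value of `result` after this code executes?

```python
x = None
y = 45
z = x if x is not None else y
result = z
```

x = None; y = 45; z = 45; result = 45

45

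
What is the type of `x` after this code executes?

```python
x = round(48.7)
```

round() with no decimal places returns int

int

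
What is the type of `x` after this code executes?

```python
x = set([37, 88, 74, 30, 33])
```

set() constructor returns set

set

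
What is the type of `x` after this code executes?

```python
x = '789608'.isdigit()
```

str.isdigit() returns bool

bool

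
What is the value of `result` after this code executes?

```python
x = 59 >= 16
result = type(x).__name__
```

x is bool; result = 'bool'

'bool'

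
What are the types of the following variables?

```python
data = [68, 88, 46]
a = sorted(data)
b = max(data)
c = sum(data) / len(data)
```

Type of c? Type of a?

int / int = float; sorted() returns list

float, list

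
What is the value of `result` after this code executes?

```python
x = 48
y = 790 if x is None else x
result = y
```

x = 48; y = 48; result = 48

48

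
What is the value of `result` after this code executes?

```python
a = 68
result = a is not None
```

a = 68; result = True

True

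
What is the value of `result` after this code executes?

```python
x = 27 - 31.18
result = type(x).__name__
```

x is float; result = 'float'

'float'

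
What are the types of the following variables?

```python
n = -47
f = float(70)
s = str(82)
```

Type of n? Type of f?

n is assigned a bare integer (no decimal point), so it is an int; f is assigned the result of calling float(), which returns a float

int, float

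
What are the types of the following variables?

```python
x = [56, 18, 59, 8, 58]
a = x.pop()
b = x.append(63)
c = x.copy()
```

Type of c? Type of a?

copy() returns list; pop() returns element

list, int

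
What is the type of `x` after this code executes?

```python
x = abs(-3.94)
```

abs() of float returns float

float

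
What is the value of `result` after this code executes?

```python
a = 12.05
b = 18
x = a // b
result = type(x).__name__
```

a is float; b is int; x is float; result = 'float'

'float'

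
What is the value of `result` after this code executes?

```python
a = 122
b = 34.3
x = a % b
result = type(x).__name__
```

a is int; b is float; x is float; result = 'float'

'float'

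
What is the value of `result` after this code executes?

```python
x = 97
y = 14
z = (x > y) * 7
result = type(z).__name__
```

x is int; y is int; z is int; result = 'int'

'int'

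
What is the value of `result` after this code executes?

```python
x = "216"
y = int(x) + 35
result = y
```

x = '216'; y = 251; result = 251

251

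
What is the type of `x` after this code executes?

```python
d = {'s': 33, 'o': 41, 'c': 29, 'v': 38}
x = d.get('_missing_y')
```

dict.get() returns None when key not found

NoneType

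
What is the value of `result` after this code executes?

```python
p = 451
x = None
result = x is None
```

p = 451; x = None; result = True

True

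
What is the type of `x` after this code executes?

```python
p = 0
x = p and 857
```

'and' returns first falsy value (0 is int)

int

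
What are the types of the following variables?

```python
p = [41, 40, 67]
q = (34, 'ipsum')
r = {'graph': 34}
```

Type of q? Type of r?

q is assigned a tuple (parenthesized, comma-separated values); r is assigned a dict literal ({key: value})

tuple, dict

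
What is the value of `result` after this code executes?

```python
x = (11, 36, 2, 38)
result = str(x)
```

x = (11, 36, 2, 38); result = '(11, 36, 2, 38)'

'(11, 36, 2, 38)'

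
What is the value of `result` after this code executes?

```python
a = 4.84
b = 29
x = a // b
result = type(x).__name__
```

a is float; b is int; x is float; result = 'float'

'float'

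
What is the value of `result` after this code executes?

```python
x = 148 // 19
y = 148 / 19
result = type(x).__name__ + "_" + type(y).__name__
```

x is int; y is float; result = 'int_float'

'int_float'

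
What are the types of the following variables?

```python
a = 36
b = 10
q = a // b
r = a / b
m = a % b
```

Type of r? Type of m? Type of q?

/ returns float; % of ints returns int; // returns int

float, int, int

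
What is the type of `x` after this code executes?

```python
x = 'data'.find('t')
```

str.find() returns int index

int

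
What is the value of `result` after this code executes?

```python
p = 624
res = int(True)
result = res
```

p = 624; res = 1; result = 1

1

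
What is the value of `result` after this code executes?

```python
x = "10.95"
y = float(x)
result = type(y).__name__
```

x is str; y is float; result = 'float'

'float'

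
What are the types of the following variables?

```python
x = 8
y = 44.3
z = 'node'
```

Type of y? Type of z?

y is assigned a number with a decimal point, so it is a float; z is assigned a quoted string literal, so it is a str

float, str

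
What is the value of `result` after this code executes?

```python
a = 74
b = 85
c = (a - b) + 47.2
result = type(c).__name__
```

a is int; b is int; c is float; result = 'float'

'float'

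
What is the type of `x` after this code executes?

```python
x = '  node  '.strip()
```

str.strip() returns str

str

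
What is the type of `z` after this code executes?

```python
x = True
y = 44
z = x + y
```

bool + int = int (bool is subclass of int)

int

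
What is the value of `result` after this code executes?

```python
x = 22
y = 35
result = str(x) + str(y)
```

x = 22; y = 35; result = '2235'

'2235'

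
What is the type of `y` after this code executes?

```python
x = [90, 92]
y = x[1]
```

Indexing list[int] returns int

int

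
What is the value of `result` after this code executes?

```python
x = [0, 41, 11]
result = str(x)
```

x = [0, 41, 11]; result = '[0, 41, 11]'

'[0, 41, 11]'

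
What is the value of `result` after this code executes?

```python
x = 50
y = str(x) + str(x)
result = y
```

x = 50; y = '5050'; result = '5050'

'5050'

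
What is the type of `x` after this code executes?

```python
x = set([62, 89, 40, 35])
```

set() constructor returns set

set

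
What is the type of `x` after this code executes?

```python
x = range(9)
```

range() returns a range object

range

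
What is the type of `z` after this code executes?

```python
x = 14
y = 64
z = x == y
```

Equality comparison returns bool

bool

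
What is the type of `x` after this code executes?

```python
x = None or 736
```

'or' with None returns the other truthy value

int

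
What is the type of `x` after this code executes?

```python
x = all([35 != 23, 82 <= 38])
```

all() returns bool

bool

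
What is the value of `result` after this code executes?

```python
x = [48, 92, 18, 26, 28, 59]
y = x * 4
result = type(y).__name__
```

x is list; y is list; result = 'list'

'list'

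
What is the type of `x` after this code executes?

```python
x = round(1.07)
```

round() with no decimal places returns int

int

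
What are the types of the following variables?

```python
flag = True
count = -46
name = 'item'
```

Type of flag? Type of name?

flag is assigned the constant True, which has type bool; name is assigned a quoted string literal, so it is a str

bool, str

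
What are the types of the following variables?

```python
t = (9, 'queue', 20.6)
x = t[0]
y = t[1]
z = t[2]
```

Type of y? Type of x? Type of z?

tuple[1] is str; tuple[0] is int; tuple[2] is float

str, int, float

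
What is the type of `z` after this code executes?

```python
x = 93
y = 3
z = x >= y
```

Comparison returns bool

bool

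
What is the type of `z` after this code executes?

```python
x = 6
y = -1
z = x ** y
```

int ** negative = float

float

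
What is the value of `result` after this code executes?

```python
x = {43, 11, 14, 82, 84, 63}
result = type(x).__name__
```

x is set; result = 'set'

'set'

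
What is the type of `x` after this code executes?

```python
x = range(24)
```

range() returns a range object

range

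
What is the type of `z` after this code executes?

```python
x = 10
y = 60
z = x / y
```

int / int = float

float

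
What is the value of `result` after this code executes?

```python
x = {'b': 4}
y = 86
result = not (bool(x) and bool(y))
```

x = {'b': 4}; y = 86; result = False

False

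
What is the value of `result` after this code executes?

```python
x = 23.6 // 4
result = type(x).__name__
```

x is float; result = 'float'

'float'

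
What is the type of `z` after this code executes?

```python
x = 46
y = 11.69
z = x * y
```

int * float = float

float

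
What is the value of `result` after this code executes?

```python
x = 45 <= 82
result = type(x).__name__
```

x is bool; result = 'bool'

'bool'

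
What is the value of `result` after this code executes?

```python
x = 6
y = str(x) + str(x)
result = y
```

x = 6; y = '66'; result = '66'

'66'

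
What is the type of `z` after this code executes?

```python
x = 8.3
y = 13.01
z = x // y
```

float // float = float

float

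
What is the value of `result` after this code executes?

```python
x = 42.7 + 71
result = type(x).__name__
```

x is float; result = 'float'

'float'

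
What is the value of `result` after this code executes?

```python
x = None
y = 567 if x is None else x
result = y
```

x = None; y = 567; result = 567

567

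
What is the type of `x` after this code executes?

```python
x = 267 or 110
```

'or' returns first truthy value (int)

int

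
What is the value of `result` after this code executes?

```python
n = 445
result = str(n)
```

n = 445; result = '445'

'445'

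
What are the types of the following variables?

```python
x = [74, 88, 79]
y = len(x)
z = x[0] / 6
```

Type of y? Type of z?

len() returns int; int / int = float

int, float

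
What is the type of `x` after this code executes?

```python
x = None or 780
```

'or' with None returns the other truthy value

int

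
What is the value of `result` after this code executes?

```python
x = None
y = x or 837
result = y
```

x = None; y = 837; result = 837

837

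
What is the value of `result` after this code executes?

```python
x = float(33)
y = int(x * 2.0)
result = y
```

x = 33.0; y = 66; result = 66

66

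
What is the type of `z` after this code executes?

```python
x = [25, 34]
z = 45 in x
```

'in' operator returns bool

bool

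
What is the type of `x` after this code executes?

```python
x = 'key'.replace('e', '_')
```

str.replace() returns str

str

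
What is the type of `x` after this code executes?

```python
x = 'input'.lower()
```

str.lower() returns str

str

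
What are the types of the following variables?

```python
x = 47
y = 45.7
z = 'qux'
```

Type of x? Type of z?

x is assigned a bare integer (no decimal point), so it is an int; z is assigned a quoted string literal, so it is a str

int, str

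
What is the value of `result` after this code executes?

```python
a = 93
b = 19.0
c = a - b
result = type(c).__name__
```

a is int; b is float; c is float; result = 'float'

'float'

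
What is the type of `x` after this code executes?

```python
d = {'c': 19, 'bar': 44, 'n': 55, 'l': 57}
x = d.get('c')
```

dict.get() returns value type when found

int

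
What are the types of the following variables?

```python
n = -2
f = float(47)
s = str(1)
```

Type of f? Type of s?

f is assigned the result of calling float(), which returns a float; s is assigned the result of calling str(), which returns a str

float, str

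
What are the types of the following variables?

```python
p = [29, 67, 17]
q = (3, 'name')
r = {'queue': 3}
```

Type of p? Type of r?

p is assigned a list literal (square brackets); r is assigned a dict literal ({key: value})

list, dict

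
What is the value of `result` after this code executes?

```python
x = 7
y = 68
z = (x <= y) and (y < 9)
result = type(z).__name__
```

x is int; y is int; z is bool; result = 'bool'

'bool'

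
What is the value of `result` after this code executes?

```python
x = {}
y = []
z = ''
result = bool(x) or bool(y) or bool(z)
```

x = {}; y = []; z = ''; result = False

False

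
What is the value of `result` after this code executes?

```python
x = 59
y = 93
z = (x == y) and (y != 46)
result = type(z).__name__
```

x is int; y is int; z is bool; result = 'bool'

'bool'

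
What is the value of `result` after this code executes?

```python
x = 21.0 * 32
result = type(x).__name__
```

x is float; result = 'float'

'float'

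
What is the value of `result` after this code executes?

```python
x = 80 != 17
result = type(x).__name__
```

x is bool; result = 'bool'

'bool'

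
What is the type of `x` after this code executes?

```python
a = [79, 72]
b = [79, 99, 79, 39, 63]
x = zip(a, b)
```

zip() returns a zip object

zip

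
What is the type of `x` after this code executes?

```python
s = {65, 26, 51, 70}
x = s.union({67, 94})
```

set.union() returns a new set

set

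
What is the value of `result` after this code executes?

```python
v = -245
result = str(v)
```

v = -245; result = '-245'

'-245'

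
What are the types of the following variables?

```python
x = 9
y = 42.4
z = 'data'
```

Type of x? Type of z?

x is assigned a bare integer (no decimal point), so it is an int; z is assigned a quoted string literal, so it is a str

int, str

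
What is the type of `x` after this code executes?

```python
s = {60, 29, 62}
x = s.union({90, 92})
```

set.union() returns a new set

set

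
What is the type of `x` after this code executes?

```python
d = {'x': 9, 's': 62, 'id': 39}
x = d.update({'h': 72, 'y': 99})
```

dict.update() returns None

NoneType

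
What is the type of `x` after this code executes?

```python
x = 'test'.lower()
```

str.lower() returns str

str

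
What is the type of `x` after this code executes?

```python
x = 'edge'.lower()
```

str.lower() returns str

str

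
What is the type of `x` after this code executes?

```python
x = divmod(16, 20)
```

divmod() returns tuple of (quotient, remainder)

tuple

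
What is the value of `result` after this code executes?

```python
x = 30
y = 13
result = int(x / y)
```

x = 30; y = 13; result = 2

2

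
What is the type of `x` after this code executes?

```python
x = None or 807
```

'or' with None returns the other truthy value

int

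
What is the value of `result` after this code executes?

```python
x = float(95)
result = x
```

x = 95.0; result = 95.0

95.0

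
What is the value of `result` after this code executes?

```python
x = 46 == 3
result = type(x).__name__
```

x is bool; result = 'bool'

'bool'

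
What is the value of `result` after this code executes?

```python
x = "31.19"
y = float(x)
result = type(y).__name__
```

x is str; y is float; result = 'float'

'float'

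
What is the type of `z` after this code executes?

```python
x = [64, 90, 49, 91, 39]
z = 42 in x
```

'in' operator returns bool

bool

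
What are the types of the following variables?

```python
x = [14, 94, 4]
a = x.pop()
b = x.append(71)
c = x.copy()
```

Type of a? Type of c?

pop() returns element; copy() returns list

int, list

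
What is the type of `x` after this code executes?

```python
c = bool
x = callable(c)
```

callable() returns bool

bool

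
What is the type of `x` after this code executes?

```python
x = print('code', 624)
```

print() returns None

NoneType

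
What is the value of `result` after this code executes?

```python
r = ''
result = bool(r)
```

r = ''; result = False

False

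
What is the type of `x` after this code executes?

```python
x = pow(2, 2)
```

pow(int, int) returns int

int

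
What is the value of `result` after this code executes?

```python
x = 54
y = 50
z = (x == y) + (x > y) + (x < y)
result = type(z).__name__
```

x is int; y is int; z is int; result = 'int'

'int'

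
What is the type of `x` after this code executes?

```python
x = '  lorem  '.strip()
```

str.strip() returns str

str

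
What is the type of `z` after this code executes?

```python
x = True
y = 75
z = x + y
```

bool + int = int (bool is subclass of int)

int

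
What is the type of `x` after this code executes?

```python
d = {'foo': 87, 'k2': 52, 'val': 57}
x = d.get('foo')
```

dict.get() returns value type when found

int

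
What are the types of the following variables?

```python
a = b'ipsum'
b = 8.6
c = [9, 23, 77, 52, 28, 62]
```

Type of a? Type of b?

a is assigned a bytes literal (b'...' prefix); b is assigned a number with a decimal point, so it is a float

bytes, float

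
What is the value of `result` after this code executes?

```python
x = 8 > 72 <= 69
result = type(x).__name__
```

x is bool; result = 'bool'

'bool'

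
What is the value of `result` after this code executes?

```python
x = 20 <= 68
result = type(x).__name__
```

x is bool; result = 'bool'

'bool'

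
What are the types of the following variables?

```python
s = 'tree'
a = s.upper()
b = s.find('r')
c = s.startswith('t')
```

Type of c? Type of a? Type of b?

startswith() returns bool; upper() returns str; find() returns int

bool, str, int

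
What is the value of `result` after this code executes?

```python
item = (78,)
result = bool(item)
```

item = (78,); result = True

True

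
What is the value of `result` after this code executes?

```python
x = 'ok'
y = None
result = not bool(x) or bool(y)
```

x = 'ok'; y = None; result = False

False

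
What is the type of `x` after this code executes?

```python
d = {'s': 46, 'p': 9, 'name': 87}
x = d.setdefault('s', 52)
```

dict.setdefault() returns the (existing or default) value

int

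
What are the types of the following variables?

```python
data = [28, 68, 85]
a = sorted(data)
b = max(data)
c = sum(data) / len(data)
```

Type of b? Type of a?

max of ints returns int; sorted() returns list

int, list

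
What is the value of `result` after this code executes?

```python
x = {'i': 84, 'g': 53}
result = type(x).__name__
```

x is dict; result = 'dict'

'dict'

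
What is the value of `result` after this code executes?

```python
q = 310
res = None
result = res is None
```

q = 310; res = None; result = True

True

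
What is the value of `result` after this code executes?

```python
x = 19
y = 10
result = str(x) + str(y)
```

x = 19; y = 10; result = '1910'

'1910'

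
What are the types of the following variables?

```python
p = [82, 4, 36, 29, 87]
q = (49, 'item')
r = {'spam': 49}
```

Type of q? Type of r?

q is assigned a tuple (parenthesized, comma-separated values); r is assigned a dict literal ({key: value})

tuple, dict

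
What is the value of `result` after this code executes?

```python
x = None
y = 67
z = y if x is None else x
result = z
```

x = None; y = 67; z = 67; result = 67

67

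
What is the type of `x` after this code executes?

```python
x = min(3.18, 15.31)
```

min() of floats returns float

float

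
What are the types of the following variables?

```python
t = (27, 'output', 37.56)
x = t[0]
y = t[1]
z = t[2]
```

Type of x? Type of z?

tuple[0] is int; tuple[2] is float

int, float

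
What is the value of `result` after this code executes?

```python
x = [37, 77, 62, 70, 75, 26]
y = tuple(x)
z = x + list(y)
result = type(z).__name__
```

x is list; y is tuple; z is list; result = 'list'

'list'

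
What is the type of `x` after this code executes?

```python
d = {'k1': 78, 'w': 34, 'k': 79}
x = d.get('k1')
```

dict.get() returns value type when found

int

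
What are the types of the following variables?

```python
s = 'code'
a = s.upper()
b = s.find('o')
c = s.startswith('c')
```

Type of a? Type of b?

upper() returns str; find() returns int

str, int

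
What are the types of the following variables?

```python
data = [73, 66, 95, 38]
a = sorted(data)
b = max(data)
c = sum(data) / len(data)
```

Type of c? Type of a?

int / int = float; sorted() returns list

float, list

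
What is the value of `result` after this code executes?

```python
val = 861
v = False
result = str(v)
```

val = 861; v = False; result = 'False'

'False'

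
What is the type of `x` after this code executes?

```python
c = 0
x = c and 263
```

'and' returns first falsy value (0 is int)

int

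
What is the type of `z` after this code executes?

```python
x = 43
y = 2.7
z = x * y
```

int * float = float

float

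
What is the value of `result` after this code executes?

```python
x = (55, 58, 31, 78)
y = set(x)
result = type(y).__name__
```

x is tuple; y is set; result = 'set'

'set'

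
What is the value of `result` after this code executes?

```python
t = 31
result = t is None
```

t = 31; result = False

False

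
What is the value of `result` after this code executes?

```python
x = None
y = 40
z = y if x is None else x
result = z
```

x = None; y = 40; z = 40; result = 40

40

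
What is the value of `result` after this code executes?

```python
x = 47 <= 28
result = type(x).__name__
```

x is bool; result = 'bool'

'bool'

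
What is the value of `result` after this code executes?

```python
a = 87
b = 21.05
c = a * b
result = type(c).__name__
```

a is int; b is float; c is float; result = 'float'

'float'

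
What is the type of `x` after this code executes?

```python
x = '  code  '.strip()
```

str.strip() returns str

str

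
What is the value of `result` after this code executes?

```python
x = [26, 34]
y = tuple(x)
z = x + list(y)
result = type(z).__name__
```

x is list; y is tuple; z is list; result = 'list'

'list'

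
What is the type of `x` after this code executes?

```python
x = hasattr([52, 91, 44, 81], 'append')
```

hasattr() returns bool

bool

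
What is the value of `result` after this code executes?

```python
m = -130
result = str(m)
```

m = -130; result = '-130'

'-130'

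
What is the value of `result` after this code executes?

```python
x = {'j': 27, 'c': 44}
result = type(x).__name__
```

x is dict; result = 'dict'

'dict'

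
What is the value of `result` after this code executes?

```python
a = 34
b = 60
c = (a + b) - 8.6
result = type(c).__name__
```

a is int; b is int; c is float; result = 'float'

'float'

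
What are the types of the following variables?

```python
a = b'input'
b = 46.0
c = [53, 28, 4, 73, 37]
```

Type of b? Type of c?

b is assigned a number with a decimal point, so it is a float; c is assigned a list literal (square brackets)

float, list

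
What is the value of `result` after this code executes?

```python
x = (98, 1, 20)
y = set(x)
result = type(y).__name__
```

x is tuple; y is set; result = 'set'

'set'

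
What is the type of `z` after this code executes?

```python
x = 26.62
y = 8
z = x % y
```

float % int = float

float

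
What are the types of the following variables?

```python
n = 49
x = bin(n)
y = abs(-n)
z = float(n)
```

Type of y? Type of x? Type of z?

abs() of int returns int; bin() returns str; float() returns float

int, str, float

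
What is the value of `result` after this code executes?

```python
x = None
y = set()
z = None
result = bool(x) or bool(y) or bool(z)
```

x = None; y = set(); z = None; result = False

False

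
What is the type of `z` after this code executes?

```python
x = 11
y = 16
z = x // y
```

int // int = int

int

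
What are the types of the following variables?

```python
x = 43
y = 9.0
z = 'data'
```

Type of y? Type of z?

y is assigned a number with a decimal point, so it is a float; z is assigned a quoted string literal, so it is a str

float, str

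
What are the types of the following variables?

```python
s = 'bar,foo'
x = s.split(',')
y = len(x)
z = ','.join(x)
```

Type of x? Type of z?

str.split() returns list; str.join() returns str

list, str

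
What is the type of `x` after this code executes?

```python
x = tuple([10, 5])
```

tuple() constructor returns tuple

tuple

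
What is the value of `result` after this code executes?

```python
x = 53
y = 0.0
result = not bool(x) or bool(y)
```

x = 53; y = 0.0; result = False

False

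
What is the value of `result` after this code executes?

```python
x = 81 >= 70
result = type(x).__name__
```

x is bool; result = 'bool'

'bool'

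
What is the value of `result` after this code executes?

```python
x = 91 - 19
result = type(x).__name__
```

x is int; result = 'int'

'int'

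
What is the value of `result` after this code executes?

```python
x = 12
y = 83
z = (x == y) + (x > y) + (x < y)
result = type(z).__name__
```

x is int; y is int; z is int; result = 'int'

'int'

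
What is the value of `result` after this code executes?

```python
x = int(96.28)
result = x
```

x = 96; result = 96

96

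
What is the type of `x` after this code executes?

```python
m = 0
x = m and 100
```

'and' returns first falsy value (0 is int)

int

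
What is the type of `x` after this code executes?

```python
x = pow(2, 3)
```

pow(int, int) returns int

int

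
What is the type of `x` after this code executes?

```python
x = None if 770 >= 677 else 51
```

770 >= 677 is True, so the if branch is taken

NoneType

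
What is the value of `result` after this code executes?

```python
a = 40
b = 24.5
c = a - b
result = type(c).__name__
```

a is int; b is float; c is float; result = 'float'

'float'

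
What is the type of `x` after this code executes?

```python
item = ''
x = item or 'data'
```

'or' returns first truthy value (str)

str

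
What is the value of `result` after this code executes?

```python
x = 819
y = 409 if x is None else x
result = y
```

x = 819; y = 819; result = 819

819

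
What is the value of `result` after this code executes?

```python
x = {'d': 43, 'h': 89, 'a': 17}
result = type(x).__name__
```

x is dict; result = 'dict'

'dict'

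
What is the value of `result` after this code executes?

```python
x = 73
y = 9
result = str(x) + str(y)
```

x = 73; y = 9; result = '739'

'739'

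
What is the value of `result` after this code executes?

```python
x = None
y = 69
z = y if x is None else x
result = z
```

x = None; y = 69; z = 69; result = 69

69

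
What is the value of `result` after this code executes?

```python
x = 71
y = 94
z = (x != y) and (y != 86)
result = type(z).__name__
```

x is int; y is int; z is bool; result = 'bool'

'bool'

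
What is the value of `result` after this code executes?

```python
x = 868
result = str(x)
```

x = 868; result = '868'

'868'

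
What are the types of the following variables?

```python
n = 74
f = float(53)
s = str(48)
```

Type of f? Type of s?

f is assigned the result of calling float(), which returns a float; s is assigned the result of calling str(), which returns a str

float, str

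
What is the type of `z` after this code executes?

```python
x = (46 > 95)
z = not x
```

'not' returns bool

bool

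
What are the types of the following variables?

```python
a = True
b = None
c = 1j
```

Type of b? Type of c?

b is assigned None, whose type is NoneType; c is assigned 1j, an imaginary literal (j suffix), which has type complex

NoneType, complex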